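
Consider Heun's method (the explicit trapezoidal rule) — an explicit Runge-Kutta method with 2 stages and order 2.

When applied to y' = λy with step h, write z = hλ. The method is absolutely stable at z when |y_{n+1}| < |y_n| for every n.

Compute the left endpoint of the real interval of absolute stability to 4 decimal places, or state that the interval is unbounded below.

Set f=λy, z=hλ:
  order 2, 2-stage ⇒ R(z)=1+z+z^2/2
  (e.g. R(-0.51)=0.62005, |R|=0.62005)

Find x<0 with |R(x)|<1.
x=-0.51: |R|=0.6200
|R(-1.17)|=0.5144 |R(-1.13)|=0.5085 |R(-0.55)|=0.6013
Bisect:
  x_lo=-2.4456 |R|=1.5449  x_hi=-0.1776 |R|=0.8382
  mid=-1.31163 |R|=0.54856 →hi
  mid=-1.87863 |R|=0.88599 →hi
  mid=-2.16213 |R|=1.17527 →lo
  mid=-2.02038 |R|=1.02059 →lo
  mid=-1.94950 |R|=0.95078 →hi
  mid=-1.98494 |R|=0.98505 →hi
  mid=-2.00266 |R|=1.00266 →lo
  ...
  [-2.00003,-1.99989] ⇒ x*=-2.0000
Stable set (-2.0000, 0).

left endpoint -2.0000.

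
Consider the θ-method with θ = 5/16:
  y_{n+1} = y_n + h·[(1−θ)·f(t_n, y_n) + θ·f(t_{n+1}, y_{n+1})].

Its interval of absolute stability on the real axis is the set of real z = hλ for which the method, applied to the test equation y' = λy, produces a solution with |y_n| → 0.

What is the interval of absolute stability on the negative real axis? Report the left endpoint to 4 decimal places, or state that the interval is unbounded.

On y'=λy, z=hλ:
  y_{n+1} = y_n + z·[11/16·y_n + 5/16·y_{n+1}] ⇒ (1 − 5/16z)y_{n+1} = (1 + 11/16z)y_n
  R(z) = (1 + 11/16z)/(1 − 5/16z).

Find x<0 with |R(x)|<1.
x=-1.15: |R|=0.1540
R=−1: 1+11/16x = −1+5/16x ⇒ -3/8x=2 ⇒ x=2/(-3/8)=-5.3333
Confirm numerically:
  x=-5.202: |R|=0.98124 <1
  x=-4.324: |R|=0.83902 <1
  x=-4.092: |R|=0.79572 <1
  x=-2.848: |R|=0.50688 <1
  x=-5.927: |R|=1.07805 >1
  x=-5.519: |R|=1.02555 >1
Stable set (-5.3333, 0).

z∈(-5.3333,0).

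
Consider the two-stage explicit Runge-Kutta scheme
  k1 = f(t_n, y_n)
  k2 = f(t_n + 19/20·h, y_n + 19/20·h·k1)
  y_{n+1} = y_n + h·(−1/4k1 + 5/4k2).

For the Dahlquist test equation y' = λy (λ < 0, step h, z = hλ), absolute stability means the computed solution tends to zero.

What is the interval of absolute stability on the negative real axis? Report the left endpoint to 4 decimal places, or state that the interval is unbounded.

z∈(-0.8421,0).

With y'=λy (z=hλ):
  k1=λy_n ⇒ h·k1=z·y_n;  k2=λ(1+19/20z)y_n ⇒ h·k2=z(1+19/20z)y_n
  y_{n+1}/y_n = 1 − 1/4z + 5/4z(1+19/20z) = 1 + z + 19/16z²
  so R(z) = 1 + z + 19/16z².

Boundary: |R(x)|=1, x<0.
x=-0.31: |R|=0.8041
R=1: x+19/16x²=0 ⇒ x=−16/19=-0.8421; min R=1−1/(4·19/16)=0.7895>−1
Confirm numerically:
  x=-0.661: |R|=0.85784 <1
  x=-0.629: |R|=0.84082 <1
  x=-0.411: |R|=0.78959 <1
  x=-0.341: |R|=0.79708 <1
  x=-1.438: |R|=2.01756 >1
  x=-1.346: |R|=1.80541 >1
Stable set (-0.8421, 0).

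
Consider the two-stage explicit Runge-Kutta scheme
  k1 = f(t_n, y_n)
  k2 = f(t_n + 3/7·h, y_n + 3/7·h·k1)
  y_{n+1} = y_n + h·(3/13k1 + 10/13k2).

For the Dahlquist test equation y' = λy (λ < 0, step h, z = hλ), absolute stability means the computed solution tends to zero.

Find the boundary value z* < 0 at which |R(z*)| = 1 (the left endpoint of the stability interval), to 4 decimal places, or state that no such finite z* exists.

Test eqn y'=λy, z=hλ:
  k1=λy_n ⇒ h·k1=z·y_n;  k2=λ(1+3/7z)y_n ⇒ h·k2=z(1+3/7z)y_n
  y_{n+1}/y_n = 1 + 3/13z + 10/13z(1+3/7z) = 1 + z + 30/91z²
  ⇒ R(z) = 1 + z + 30/91z².

Need |R(x)|<1, x<0.
x=-0.57: |R|=0.5371
R=1: x+30/91x²=0 ⇒ x=−91/30=-3.0333; min R=1−1/(4·30/91)=0.2417>−1
Confirm numerically:
  x=-2.879: |R|=0.85352 <1
  x=-2.501: |R|=0.56109 <1
  x=-2.218: |R|=0.40382 <1
  x=-1.291: |R|=0.25846 <1
  x=-3.503: |R|=1.54239 >1
  x=-3.388: |R|=1.39614 >1
So |R|<1 on (-3.0333, 0).

left endpoint -3.0333.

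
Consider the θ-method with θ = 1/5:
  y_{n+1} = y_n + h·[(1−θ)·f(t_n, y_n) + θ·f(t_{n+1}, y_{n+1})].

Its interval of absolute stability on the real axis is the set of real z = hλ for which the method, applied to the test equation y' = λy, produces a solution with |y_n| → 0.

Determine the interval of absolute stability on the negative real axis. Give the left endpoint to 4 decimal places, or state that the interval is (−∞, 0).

On y'=λy, z=hλ:
  y_{n+1} = y_n + z·[4/5·y_n + 1/5·y_{n+1}] ⇒ (1 − 1/5z)y_{n+1} = (1 + 4/5z)y_n
  so R(z) = (1 + 4/5z)/(1 − 1/5z).

Boundary: |R(x)|=1, x<0.
x=-1.05: |R|=0.1322
R=−1: 1+4/5x = −1+1/5x ⇒ -3/5x=2 ⇒ x=2/(-3/5)=-3.3333
Confirm numerically:
  x=-2.726: |R|=0.76417 <1
  x=-2.459: |R|=0.64834 <1
  x=-1.764: |R|=0.30396 <1
  x=-1.528: |R|=0.17034 <1
  x=-3.882: |R|=1.18532 >1
  x=-3.438: |R|=1.03721 >1
So |R|<1 on (-3.3333, 0).

z∈(-3.3333,0).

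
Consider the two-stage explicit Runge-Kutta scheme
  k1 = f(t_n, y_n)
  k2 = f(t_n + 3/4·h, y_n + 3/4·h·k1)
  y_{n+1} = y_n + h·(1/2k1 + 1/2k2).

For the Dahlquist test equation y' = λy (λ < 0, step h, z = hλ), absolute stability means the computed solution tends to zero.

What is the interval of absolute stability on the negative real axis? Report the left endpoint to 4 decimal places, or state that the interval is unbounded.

Set f=λy, z=hλ:
  k1=λy_n ⇒ h·k1=z·y_n;  k2=λ(1+3/4z)y_n ⇒ h·k2=z(1+3/4z)y_n
  y_{n+1}/y_n = 1 + 1/2z + 1/2z(1+3/4z) = 1 + z + 3/8z²
  Hence R(z) = 1 + z + 3/8z².

Need |R(x)|<1, x<0.
x=-0.93: |R|=0.3943
R=1: x+3/8x²=0 ⇒ x=−8/3=-2.6667; min R=1−1/(4·3/8)=0.3333>−1
Confirm numerically:
  x=-1.583: |R|=0.35671 <1
  x=-1.396: |R|=0.33481 <1
  x=-1.156: |R|=0.34513 <1
  x=-3.052: |R|=1.44101 >1
  x=-2.790: |R|=1.12904 >1
So |R|<1 on (-2.6667, 0).

(-2.6667, 0).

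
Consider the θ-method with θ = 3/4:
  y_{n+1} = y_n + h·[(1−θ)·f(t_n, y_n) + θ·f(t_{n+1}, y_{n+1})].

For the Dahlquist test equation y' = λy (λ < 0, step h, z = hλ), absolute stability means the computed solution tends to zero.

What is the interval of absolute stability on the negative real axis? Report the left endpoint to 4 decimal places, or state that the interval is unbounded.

(−∞, 0) — no finite endpoint.

Set f=λy, z=hλ:
  y_{n+1} = y_n + z·[1/4·y_n + 3/4·y_{n+1}] ⇒ (1 − 3/4z)y_{n+1} = (1 + 1/4z)y_n
  Hence R(z) = (1 + 1/4z)/(1 − 3/4z).

Need |R(x)|<1, x<0.
x=-1.11: |R|=0.3943
x=-2: |R|=0.2000
x=-10: |R|=0.1765
x=-100: |R|=0.3158
θ=3/4≥1/2 ⇒ |1+1/4x|<|1−3/4x| ∀x<0 ⇒ stable on all of ℝ⁻.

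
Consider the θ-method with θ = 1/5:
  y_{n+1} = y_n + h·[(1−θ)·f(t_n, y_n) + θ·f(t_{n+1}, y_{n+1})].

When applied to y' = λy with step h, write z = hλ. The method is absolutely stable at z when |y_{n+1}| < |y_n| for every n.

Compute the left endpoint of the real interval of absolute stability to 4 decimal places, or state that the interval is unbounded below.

Test eqn y'=λy, z=hλ:
  y_{n+1} = y_n + z·[4/5·y_n + 1/5·y_{n+1}] ⇒ (1 − 1/5z)y_{n+1} = (1 + 4/5z)y_n
  so R(z) = (1 + 4/5z)/(1 − 1/5z).

Find x<0 with |R(x)|<1.
x=-0.93: |R|=0.2159
R=−1: 1+4/5x = −1+1/5x ⇒ -3/5x=2 ⇒ x=2/(-3/5)=-3.3333
Confirm numerically:
  x=-3.265: |R|=0.97520 <1
  x=-2.621: |R|=0.71959 <1
  x=-2.324: |R|=0.58656 <1
  x=-1.986: |R|=0.42141 <1
  x=-3.517: |R|=1.06469 >1
  x=-3.417: |R|=1.02982 >1
So |R|<1 on (-3.3333, 0).

left endpoint -3.3333.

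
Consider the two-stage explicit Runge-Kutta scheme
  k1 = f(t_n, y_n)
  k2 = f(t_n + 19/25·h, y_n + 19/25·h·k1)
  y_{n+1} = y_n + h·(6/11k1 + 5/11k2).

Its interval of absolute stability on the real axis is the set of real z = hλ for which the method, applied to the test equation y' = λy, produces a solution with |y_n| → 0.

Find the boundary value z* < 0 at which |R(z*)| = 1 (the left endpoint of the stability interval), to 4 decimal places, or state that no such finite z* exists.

With y'=λy (z=hλ):
  k1=λy_n ⇒ h·k1=z·y_n;  k2=λ(1+19/25z)y_n ⇒ h·k2=z(1+19/25z)y_n
  y_{n+1}/y_n = 1 + 6/11z + 5/11z(1+19/25z) = 1 + z + 19/55z²
  R(z) = 1 + z + 19/55z².

Solve |R(x)|<1 on ℝ⁻.
x=-0.94: |R|=0.3652
R=1: x+19/55x²=0 ⇒ x=−55/19=-2.8947; min R=1−1/(4·19/55)=0.2763>−1
Confirm numerically:
  x=-2.764: |R|=0.87517 <1
  x=-2.015: |R|=0.38762 <1
  x=-2.005: |R|=0.38374 <1
  x=-3.468: |R|=1.68679 >1
  x=-3.439: |R|=1.64659 >1
  x=-3.380: |R|=1.56661 >1
Interval (-2.8947, 0).

left endpoint -2.8947.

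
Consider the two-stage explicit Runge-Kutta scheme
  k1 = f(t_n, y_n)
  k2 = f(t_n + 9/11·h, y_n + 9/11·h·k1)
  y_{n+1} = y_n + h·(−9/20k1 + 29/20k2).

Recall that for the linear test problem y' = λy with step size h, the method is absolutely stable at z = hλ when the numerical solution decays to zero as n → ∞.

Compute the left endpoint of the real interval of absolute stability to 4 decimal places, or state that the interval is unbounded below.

z* = -0.8429.

Set f=λy, z=hλ:
  k1=λy_n ⇒ h·k1=z·y_n;  k2=λ(1+9/11z)y_n ⇒ h·k2=z(1+9/11z)y_n
  y_{n+1}/y_n = 1 − 9/20z + 29/20z(1+9/11z) = 1 + z + 261/220z²
  so R(z) = 1 + z + 261/220z².

Solve |R(x)|<1 on ℝ⁻.
x=-0.81: |R|=0.9684
R=1: x+261/220x²=0 ⇒ x=−220/261=-0.8429; min R=1−1/(4·261/220)=0.7893>−1
Confirm numerically:
  x=-0.811: |R|=0.96930 <1
  x=-0.791: |R|=0.95129 <1
  x=-0.543: |R|=0.80680 <1
  x=-1.434: |R|=2.00559 >1
  x=-0.941: |R|=1.10950 >1
Stable set (-0.8429, 0).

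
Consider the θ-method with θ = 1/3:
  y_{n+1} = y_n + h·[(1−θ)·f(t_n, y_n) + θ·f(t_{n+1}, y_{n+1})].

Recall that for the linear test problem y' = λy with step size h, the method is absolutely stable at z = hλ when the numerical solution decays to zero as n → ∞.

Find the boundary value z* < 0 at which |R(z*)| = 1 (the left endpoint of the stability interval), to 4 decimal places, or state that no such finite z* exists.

z* = -6.0000.

Test eqn y'=λy, z=hλ:
  y_{n+1} = y_n + z·[2/3·y_n + 1/3·y_{n+1}] ⇒ (1 − 1/3z)y_{n+1} = (1 + 2/3z)y_n
  so R(z) = (1 + 2/3z)/(1 − 1/3z).

Boundary: |R(x)|=1, x<0.
x=-1.32: |R|=0.0833
R=−1: 1+2/3x = −1+1/3x ⇒ -1/3x=2 ⇒ x=2/(-1/3)=-6.0000
Confirm numerically:
  x=-4.992: |R|=0.87387 <1
  x=-4.627: |R|=0.81998 <1
  x=-3.700: |R|=0.65672 <1
  x=-6.571: |R|=1.05966 >1
  x=-6.298: |R|=1.03205 >1
  x=-6.149: |R|=1.01629 >1
So |R|<1 on (-6.0000, 0).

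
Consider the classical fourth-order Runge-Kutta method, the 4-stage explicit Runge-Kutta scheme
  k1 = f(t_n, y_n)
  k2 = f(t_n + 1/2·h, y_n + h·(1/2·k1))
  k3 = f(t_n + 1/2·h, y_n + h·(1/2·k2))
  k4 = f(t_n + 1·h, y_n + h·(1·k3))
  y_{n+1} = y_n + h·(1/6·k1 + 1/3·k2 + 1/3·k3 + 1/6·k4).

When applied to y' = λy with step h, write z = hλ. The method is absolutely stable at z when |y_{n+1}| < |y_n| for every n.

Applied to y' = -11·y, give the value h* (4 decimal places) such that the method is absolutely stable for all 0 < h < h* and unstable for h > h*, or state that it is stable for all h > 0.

(-2.7853,0); λ=-11 ⇒ h* = 0.2532.

On y'=λy, z=hλ:
  order 4, 4-stage ⇒ R(z)=1+z+z^2/2+z^3/6+z^4/24
  (e.g. R(-1.22)=0.31386, |R|=0.31386)

Boundary: |R(x)|=1, x<0.
x=-1.22: |R|=0.3139
|R(-3.03)|=1.4361 |R(-1.07)|=0.3529 |R(-1.02)|=0.3684
Bisect:
  x_lo=-3.2061 |R|=1.8434  x_hi=-0.2079 |R|=0.8123
  mid=-1.70701 |R|=0.27471 →hi
  mid=-2.45657 |R|=0.60743 →hi
  mid=-2.83135 |R|=1.07170 →lo
  mid=-2.64396 |R|=0.80700 →hi
  mid=-2.73766 |R|=0.93053 →hi
  mid=-2.78451 |R|=0.99881 →hi
  mid=-2.80793 |R|=1.03467 →lo
  ...
  [-2.78542,-2.78524] ⇒ x*=-2.7853
Stable set (-2.7853, 0).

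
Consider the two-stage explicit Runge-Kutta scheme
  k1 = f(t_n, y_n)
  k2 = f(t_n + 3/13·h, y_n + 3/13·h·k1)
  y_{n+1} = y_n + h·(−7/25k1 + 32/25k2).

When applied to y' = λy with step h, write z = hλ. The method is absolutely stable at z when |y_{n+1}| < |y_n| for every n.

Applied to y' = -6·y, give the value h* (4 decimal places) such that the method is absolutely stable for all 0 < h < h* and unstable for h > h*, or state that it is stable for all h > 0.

(-3.3854,0); λ=-6 ⇒ h* = (325/96)/6 = 0.5642.

With y'=λy (z=hλ):
  k1=λy_n ⇒ h·k1=z·y_n;  k2=λ(1+3/13z)y_n ⇒ h·k2=z(1+3/13z)y_n
  y_{n+1}/y_n = 1 − 7/25z + 32/25z(1+3/13z) = 1 + z + 96/325z²
  so R(z) = 1 + z + 96/325z².

Solve |R(x)|<1 on ℝ⁻.
x=-1.17: |R|=0.2344
R=1: x+96/325x²=0 ⇒ x=−325/96=-3.3854; min R=1−1/(4·96/325)=0.1536>−1
Confirm numerically:
  x=-2.235: |R|=0.24051 <1
  x=-1.879: |R|=0.16390 <1
  x=-1.792: |R|=0.15656 <1
  x=-3.779: |R|=1.43934 >1
  x=-3.648: |R|=1.28295 >1
  x=-3.446: |R|=1.06167 >1
So |R|<1 on (-3.3854, 0).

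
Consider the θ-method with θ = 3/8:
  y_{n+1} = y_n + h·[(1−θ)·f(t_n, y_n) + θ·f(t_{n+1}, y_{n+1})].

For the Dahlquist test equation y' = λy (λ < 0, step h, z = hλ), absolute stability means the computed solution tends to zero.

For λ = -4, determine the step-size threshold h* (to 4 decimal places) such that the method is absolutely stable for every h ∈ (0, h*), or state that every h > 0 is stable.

(-8.0000,0); λ=-4 ⇒ h* = (8)/4 = 2.0000.

On y'=λy, z=hλ:
  y_{n+1} = y_n + z·[5/8·y_n + 3/8·y_{n+1}] ⇒ (1 − 3/8z)y_{n+1} = (1 + 5/8z)y_n
  so R(z) = (1 + 5/8z)/(1 − 3/8z).

Find x<0 with |R(x)|<1.
x=-1.25: |R|=0.1489
R=−1: 1+5/8x = −1+3/8x ⇒ -1/4x=2 ⇒ x=2/(-1/4)=-8.0000
Confirm numerically:
  x=-7.161: |R|=0.94309 <1
  x=-5.743: |R|=0.82108 <1
  x=-5.125: |R|=0.75401 <1
  x=-4.722: |R|=0.70423 <1
  x=-8.549: |R|=1.03263 >1
  x=-8.479: |R|=1.02865 >1
So |R|<1 on (-8.0000, 0).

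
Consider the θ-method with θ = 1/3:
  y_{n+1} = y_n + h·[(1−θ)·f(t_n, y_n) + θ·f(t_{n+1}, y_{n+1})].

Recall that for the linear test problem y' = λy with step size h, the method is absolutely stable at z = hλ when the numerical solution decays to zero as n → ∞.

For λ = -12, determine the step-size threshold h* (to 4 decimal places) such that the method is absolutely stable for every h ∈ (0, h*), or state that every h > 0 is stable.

(-6.0000,0); λ=-12 ⇒ h* = (6)/12 = 0.5000.

On y'=λy, z=hλ:
  y_{n+1} = y_n + z·[2/3·y_n + 1/3·y_{n+1}] ⇒ (1 − 1/3z)y_{n+1} = (1 + 2/3z)y_n
  ⇒ R(z) = (1 + 2/3z)/(1 − 1/3z).

Find x<0 with |R(x)|<1.
x=-1.62: |R|=0.0519
R=−1: 1+2/3x = −1+1/3x ⇒ -1/3x=2 ⇒ x=2/(-1/3)=-6.0000
Confirm numerically:
  x=-3.140: |R|=0.53420 <1
  x=-2.641: |R|=0.40454 <1
  x=-2.433: |R|=0.34346 <1
  x=-6.279: |R|=1.03007 >1
  x=-6.126: |R|=1.01381 >1
So |R|<1 on (-6.0000, 0).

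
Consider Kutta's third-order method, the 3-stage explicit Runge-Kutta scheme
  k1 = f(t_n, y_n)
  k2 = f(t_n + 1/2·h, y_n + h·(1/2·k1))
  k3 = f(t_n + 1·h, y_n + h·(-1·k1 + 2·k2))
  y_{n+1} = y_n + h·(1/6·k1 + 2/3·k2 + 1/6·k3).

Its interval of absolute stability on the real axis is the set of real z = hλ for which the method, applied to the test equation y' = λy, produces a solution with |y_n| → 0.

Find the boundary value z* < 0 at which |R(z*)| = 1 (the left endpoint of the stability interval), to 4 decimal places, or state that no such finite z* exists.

With y'=λy (z=hλ):
  order 3, 3-stage ⇒ R(z)=1+z+z^2/2+z^3/6
  (e.g. R(-1.02)=0.32333, |R|=0.32333)

Need |R(x)|<1, x<0.
x=-1.02: |R|=0.3233
|R(-1.22)|=0.2216 |R(-1.06)|=0.3033 |R(-0.65)|=0.5155
Bisect:
  x_lo=-2.9791 |R|=1.9481  x_hi=-0.3001 |R|=0.7404
  mid=-1.63959 |R|=0.03007 →hi
  mid=-2.30933 |R|=0.69544 →hi
  mid=-2.64420 |R|=1.22959 →lo
  mid=-2.47677 |R|=0.94181 →hi
  mid=-2.56048 |R|=1.08023 →lo
  mid=-2.51863 |R|=1.00969 →lo
  mid=-2.49770 |R|=0.97543 →hi
  ...
  [-2.51290,-2.51274] ⇒ x*=-2.5127
So |R|<1 on (-2.5127, 0).

z* = -2.5127.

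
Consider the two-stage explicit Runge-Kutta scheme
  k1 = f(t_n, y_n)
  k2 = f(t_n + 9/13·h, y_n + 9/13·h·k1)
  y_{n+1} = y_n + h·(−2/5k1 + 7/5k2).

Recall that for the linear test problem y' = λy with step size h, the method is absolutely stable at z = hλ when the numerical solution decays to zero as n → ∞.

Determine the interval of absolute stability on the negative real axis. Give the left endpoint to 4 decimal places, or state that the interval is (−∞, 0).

(-1.0317, 0).

Test eqn y'=λy, z=hλ:
  k1=λy_n ⇒ h·k1=z·y_n;  k2=λ(1+9/13z)y_n ⇒ h·k2=z(1+9/13z)y_n
  y_{n+1}/y_n = 1 − 2/5z + 7/5z(1+9/13z) = 1 + z + 63/65z²
  R(z) = 1 + z + 63/65z².

Need |R(x)|<1, x<0.
x=-1.46: |R|=1.6060
R=1: x+63/65x²=0 ⇒ x=−65/63=-1.0317; min R=1−1/(4·63/65)=0.7421>−1
Confirm numerically:
  x=-0.988: |R|=0.95811 <1
  x=-0.977: |R|=0.94816 <1
  x=-0.837: |R|=0.84201 <1
  x=-0.724: |R|=0.78405 <1
  x=-1.490: |R|=1.66179 >1
  x=-1.405: |R|=1.50829 >1
  x=-1.214: |R|=1.21445 >1
Stable set (-1.0317, 0).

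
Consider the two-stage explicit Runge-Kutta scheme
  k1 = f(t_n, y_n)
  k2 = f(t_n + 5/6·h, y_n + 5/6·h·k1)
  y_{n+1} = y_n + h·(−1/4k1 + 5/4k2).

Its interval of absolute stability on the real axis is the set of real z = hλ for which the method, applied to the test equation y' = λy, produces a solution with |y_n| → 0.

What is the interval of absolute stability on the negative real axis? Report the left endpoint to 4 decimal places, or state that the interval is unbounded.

(-0.9600, 0).

Test eqn y'=λy, z=hλ:
  k1=λy_n ⇒ h·k1=z·y_n;  k2=λ(1+5/6z)y_n ⇒ h·k2=z(1+5/6z)y_n
  y_{n+1}/y_n = 1 − 1/4z + 5/4z(1+5/6z) = 1 + z + 25/24z²
  so R(z) = 1 + z + 25/24z².

Boundary: |R(x)|=1, x<0.
x=-0.67: |R|=0.7976
R=1: x+25/24x²=0 ⇒ x=−24/25=-0.9600; min R=1−1/(4·25/24)=0.7600>−1
Confirm numerically:
  x=-0.929: |R|=0.97000 <1
  x=-0.725: |R|=0.82253 <1
  x=-0.663: |R|=0.79488 <1
  x=-0.630: |R|=0.78344 <1
  x=-1.441: |R|=1.72200 >1
  x=-1.342: |R|=1.53400 >1
  x=-1.226: |R|=1.33970 >1
So |R|<1 on (-0.9600, 0).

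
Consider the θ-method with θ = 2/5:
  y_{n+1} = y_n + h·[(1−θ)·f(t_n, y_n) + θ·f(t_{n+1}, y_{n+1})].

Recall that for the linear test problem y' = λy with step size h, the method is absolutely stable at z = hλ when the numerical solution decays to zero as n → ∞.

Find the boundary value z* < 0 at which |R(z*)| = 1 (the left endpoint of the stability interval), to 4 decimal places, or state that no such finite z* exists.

z* = -10.0000.

On y'=λy, z=hλ:
  y_{n+1} = y_n + z·[3/5·y_n + 2/5·y_{n+1}] ⇒ (1 − 2/5z)y_{n+1} = (1 + 3/5z)y_n
  R(z) = (1 + 3/5z)/(1 − 2/5z).

Boundary: |R(x)|=1, x<0.
x=-1.42: |R|=0.0944
R=−1: 1+3/5x = −1+2/5x ⇒ -1/5x=2 ⇒ x=2/(-1/5)=-10.0000
Confirm numerically:
  x=-8.963: |R|=0.95477 <1
  x=-8.925: |R|=0.95295 <1
  x=-6.469: |R|=0.80316 <1
  x=-5.750: |R|=0.74242 <1
  x=-10.210: |R|=1.00826 >1
  x=-10.138: |R|=1.00546 >1
Interval (-10.0000, 0).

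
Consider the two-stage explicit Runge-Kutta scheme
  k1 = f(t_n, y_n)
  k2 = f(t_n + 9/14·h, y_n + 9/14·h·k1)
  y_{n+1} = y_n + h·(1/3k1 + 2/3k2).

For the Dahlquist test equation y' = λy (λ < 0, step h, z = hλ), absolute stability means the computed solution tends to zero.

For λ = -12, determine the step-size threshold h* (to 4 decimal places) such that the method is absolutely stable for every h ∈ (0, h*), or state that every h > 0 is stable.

Test eqn y'=λy, z=hλ:
  k1=λy_n ⇒ h·k1=z·y_n;  k2=λ(1+9/14z)y_n ⇒ h·k2=z(1+9/14z)y_n
  y_{n+1}/y_n = 1 + 1/3z + 2/3z(1+9/14z) = 1 + z + 3/7z²
  ⇒ R(z) = 1 + z + 3/7z².

Need |R(x)|<1, x<0.
x=-0.67: |R|=0.5224
R=1: x+3/7x²=0 ⇒ x=−7/3=-2.3333; min R=1−1/(4·3/7)=0.4167>−1
Confirm numerically:
  x=-2.062: |R|=0.76022 <1
  x=-1.564: |R|=0.48433 <1
  x=-1.444: |R|=0.44963 <1
  x=-1.421: |R|=0.44439 <1
  x=-2.723: |R|=1.45474 >1
  x=-2.709: |R|=1.43615 >1
Stable set (-2.3333, 0).

(-2.3333,0); λ=-12 ⇒ h* = (7/3)/12 = 0.1944.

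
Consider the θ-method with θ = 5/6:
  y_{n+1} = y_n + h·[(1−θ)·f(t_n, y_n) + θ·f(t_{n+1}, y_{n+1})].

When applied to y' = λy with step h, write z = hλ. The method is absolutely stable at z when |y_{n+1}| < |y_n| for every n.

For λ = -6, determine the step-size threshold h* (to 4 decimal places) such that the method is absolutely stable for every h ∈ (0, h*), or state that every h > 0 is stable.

Set f=λy, z=hλ:
  y_{n+1} = y_n + z·[1/6·y_n + 5/6·y_{n+1}] ⇒ (1 − 5/6z)y_{n+1} = (1 + 1/6z)y_n
  ⇒ R(z) = (1 + 1/6z)/(1 − 5/6z).

Boundary: |R(x)|=1, x<0.
x=-1.18: |R|=0.4050
x=-2: |R|=0.2500
x=-10: |R|=0.0714
x=-100: |R|=0.1858
θ=5/6≥1/2 ⇒ |1+1/6x|<|1−5/6x| ∀x<0 ⇒ stable on all of ℝ⁻.

interval (−∞, 0). Any h>0 works for λ=-6.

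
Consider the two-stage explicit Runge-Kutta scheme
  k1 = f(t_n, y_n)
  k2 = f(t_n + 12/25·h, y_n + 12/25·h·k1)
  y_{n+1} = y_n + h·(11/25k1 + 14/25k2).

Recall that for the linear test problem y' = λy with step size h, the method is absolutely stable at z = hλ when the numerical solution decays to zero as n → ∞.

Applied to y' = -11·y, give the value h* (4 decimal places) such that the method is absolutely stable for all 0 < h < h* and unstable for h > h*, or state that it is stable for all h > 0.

On y'=λy, z=hλ:
  k1=λy_n ⇒ h·k1=z·y_n;  k2=λ(1+12/25z)y_n ⇒ h·k2=z(1+12/25z)y_n
  y_{n+1}/y_n = 1 + 11/25z + 14/25z(1+12/25z) = 1 + z + 168/625z²
  so R(z) = 1 + z + 168/625z².

Boundary: |R(x)|=1, x<0.
x=-1.73: |R|=0.0745
R=1: x+168/625x²=0 ⇒ x=−625/168=-3.7202; min R=1−1/(4·168/625)=0.0699>−1
Confirm numerically:
  x=-2.644: |R|=0.23511 <1
  x=-2.198: |R|=0.10063 <1
  x=-1.818: |R|=0.07042 <1
  x=-4.120: |R|=1.44272 >1
  x=-4.022: |R|=1.32624 >1
  x=-3.823: |R|=1.10560 >1
Stable set (-3.7202, 0).

(-3.7202,0); λ=-11 ⇒ h* = (625/168)/11 = 0.3382.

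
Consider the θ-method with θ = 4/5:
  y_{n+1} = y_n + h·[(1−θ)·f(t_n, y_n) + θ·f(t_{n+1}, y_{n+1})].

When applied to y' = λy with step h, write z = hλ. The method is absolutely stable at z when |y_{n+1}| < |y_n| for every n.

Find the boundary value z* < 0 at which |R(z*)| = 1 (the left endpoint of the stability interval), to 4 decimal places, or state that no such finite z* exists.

On y'=λy, z=hλ:
  y_{n+1} = y_n + z·[1/5·y_n + 4/5·y_{n+1}] ⇒ (1 − 4/5z)y_{n+1} = (1 + 1/5z)y_n
  so R(z) = (1 + 1/5z)/(1 − 4/5z).

Need |R(x)|<1, x<0.
x=-0.36: |R|=0.7205
x=-2: |R|=0.2308
x=-10: |R|=0.1111
x=-100: |R|=0.2346
θ=4/5≥1/2 ⇒ |1+1/5x|<|1−4/5x| ∀x<0 ⇒ unbounded interval.

interval (−∞, 0).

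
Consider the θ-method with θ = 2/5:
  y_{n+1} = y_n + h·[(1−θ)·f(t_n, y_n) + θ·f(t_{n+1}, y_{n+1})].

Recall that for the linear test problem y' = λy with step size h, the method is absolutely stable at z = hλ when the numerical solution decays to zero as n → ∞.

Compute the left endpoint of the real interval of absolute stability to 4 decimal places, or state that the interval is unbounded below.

z* = -10.0000.

On y'=λy, z=hλ:
  y_{n+1} = y_n + z·[3/5·y_n + 2/5·y_{n+1}] ⇒ (1 − 2/5z)y_{n+1} = (1 + 3/5z)y_n
  so R(z) = (1 + 3/5z)/(1 − 2/5z).

Boundary: |R(x)|=1, x<0.
x=-1.13: |R|=0.2218
R=−1: 1+3/5x = −1+2/5x ⇒ -1/5x=2 ⇒ x=2/(-1/5)=-10.0000
Confirm numerically:
  x=-6.665: |R|=0.81806 <1
  x=-5.352: |R|=0.70402 <1
  x=-4.969: |R|=0.66321 <1
  x=-10.572: |R|=1.02188 >1
  x=-10.497: |R|=1.01912 >1
  x=-10.073: |R|=1.00290 >1
Stable set (-10.0000, 0).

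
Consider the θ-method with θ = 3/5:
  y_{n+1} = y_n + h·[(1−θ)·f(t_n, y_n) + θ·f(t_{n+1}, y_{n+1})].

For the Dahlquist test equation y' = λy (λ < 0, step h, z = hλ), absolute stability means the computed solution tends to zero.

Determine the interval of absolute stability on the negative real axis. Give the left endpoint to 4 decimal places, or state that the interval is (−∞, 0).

Test eqn y'=λy, z=hλ:
  y_{n+1} = y_n + z·[2/5·y_n + 3/5·y_{n+1}] ⇒ (1 − 3/5z)y_{n+1} = (1 + 2/5z)y_n
  ⇒ R(z) = (1 + 2/5z)/(1 − 3/5z).

Boundary: |R(x)|=1, x<0.
x=-1.22: |R|=0.2956
x=-2: |R|=0.0909
x=-10: |R|=0.4286
x=-100: |R|=0.6393
θ=3/5≥1/2 ⇒ |1+2/5x|<|1−3/5x| ∀x<0 ⇒ interval (−∞,0).

(−∞, 0) — no finite endpoint.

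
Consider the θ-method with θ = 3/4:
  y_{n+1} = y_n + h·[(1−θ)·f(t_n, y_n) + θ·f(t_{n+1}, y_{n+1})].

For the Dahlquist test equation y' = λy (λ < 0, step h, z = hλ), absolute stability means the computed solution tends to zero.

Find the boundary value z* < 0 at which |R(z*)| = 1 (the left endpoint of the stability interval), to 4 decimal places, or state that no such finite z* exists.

interval (−∞, 0).

Test eqn y'=λy, z=hλ:
  y_{n+1} = y_n + z·[1/4·y_n + 3/4·y_{n+1}] ⇒ (1 − 3/4z)y_{n+1} = (1 + 1/4z)y_n
  R(z) = (1 + 1/4z)/(1 − 3/4z).

Boundary: |R(x)|=1, x<0.
x=-1.21: |R|=0.3657
x=-2: |R|=0.2000
x=-10: |R|=0.1765
x=-100: |R|=0.3158
θ=3/4≥1/2 ⇒ |1+1/4x|<|1−3/4x| ∀x<0 ⇒ stable on all of ℝ⁻.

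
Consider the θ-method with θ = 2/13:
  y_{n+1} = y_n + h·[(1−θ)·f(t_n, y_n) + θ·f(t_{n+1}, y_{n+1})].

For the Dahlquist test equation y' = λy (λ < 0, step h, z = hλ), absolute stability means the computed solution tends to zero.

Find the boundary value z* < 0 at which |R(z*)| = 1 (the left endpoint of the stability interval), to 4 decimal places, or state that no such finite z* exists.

z* = -2.8889.

On y'=λy, z=hλ:
  y_{n+1} = y_n + z·[11/13·y_n + 2/13·y_{n+1}] ⇒ (1 − 2/13z)y_{n+1} = (1 + 11/13z)y_n
  ⇒ R(z) = (1 + 11/13z)/(1 − 2/13z).

Boundary: |R(x)|=1, x<0.
x=-1.23: |R|=0.0343
R=−1: 1+11/13x = −1+2/13x ⇒ -9/13x=2 ⇒ x=2/(-9/13)=-2.8889
Confirm numerically:
  x=-2.501: |R|=0.80608 <1
  x=-2.131: |R|=0.60485 <1
  x=-2.037: |R|=0.55095 <1
  x=-1.577: |R|=0.26910 <1
  x=-3.274: |R|=1.17731 >1
  x=-2.929: |R|=1.01914 >1
Interval (-2.8889, 0).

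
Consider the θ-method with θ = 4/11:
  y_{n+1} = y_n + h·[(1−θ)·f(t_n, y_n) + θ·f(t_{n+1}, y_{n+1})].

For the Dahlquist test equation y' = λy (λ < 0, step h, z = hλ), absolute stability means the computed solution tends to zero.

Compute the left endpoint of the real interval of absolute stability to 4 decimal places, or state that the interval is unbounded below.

With y'=λy (z=hλ):
  y_{n+1} = y_n + z·[7/11·y_n + 4/11·y_{n+1}] ⇒ (1 − 4/11z)y_{n+1} = (1 + 7/11z)y_n
  ⇒ R(z) = (1 + 7/11z)/(1 − 4/11z).

Need |R(x)|<1, x<0.
x=-0.57: |R|=0.5279
R=−1: 1+7/11x = −1+4/11x ⇒ -3/11x=2 ⇒ x=2/(-3/11)=-7.3333
Confirm numerically:
  x=-6.593: |R|=0.94057 <1
  x=-5.164: |R|=0.79441 <1
  x=-3.520: |R|=0.54386 <1
  x=-7.864: |R|=1.03750 >1
  x=-7.509: |R|=1.01284 >1
Stable set (-7.3333, 0).

left endpoint -7.3333.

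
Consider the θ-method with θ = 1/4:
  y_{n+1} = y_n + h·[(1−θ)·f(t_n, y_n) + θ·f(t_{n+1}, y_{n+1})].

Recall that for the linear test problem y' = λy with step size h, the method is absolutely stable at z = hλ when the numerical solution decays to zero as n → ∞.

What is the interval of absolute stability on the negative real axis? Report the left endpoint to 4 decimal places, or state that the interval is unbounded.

Set f=λy, z=hλ:
  y_{n+1} = y_n + z·[3/4·y_n + 1/4·y_{n+1}] ⇒ (1 − 1/4z)y_{n+1} = (1 + 3/4z)y_n
  ⇒ R(z) = (1 + 3/4z)/(1 − 1/4z).

Find x<0 with |R(x)|<1.
x=-1.41: |R|=0.0425
R=−1: 1+3/4x = −1+1/4x ⇒ -1/2x=2 ⇒ x=2/(-1/2)=-4.0000
Confirm numerically:
  x=-3.940: |R|=0.98489 <1
  x=-2.420: |R|=0.50779 <1
  x=-1.714: |R|=0.19986 <1
  x=-4.162: |R|=1.03970 >1
  x=-4.123: |R|=1.03028 >1
Interval (-4.0000, 0).

(-4.0000, 0).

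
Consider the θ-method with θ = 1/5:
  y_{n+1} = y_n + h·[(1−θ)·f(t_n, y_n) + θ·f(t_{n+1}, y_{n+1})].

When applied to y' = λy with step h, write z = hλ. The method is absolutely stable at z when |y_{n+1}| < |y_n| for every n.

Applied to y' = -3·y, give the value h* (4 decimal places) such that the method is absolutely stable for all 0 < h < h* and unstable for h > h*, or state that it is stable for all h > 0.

Test eqn y'=λy, z=hλ:
  y_{n+1} = y_n + z·[4/5·y_n + 1/5·y_{n+1}] ⇒ (1 − 1/5z)y_{n+1} = (1 + 4/5z)y_n
  R(z) = (1 + 4/5z)/(1 − 1/5z).

Solve |R(x)|<1 on ℝ⁻.
x=-0.97: |R|=0.1876
R=−1: 1+4/5x = −1+1/5x ⇒ -3/5x=2 ⇒ x=2/(-3/5)=-3.3333
Confirm numerically:
  x=-3.259: |R|=0.97300 <1
  x=-2.577: |R|=0.70054 <1
  x=-1.378: |R|=0.08028 <1
  x=-3.894: |R|=1.18912 >1
  x=-3.759: |R|=1.14579 >1
  x=-3.491: |R|=1.05571 >1
So |R|<1 on (-3.3333, 0).

(-3.3333,0); λ=-3 ⇒ h* = (10/3)/3 = 1.1111.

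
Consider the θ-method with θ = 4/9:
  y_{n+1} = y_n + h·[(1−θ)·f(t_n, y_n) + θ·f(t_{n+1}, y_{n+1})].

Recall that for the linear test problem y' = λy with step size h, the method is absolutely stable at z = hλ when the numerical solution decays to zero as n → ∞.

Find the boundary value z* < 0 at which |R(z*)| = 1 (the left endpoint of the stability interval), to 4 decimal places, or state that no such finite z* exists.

z* = -18.0000.

With y'=λy (z=hλ):
  y_{n+1} = y_n + z·[5/9·y_n + 4/9·y_{n+1}] ⇒ (1 − 4/9z)y_{n+1} = (1 + 5/9z)y_n
  so R(z) = (1 + 5/9z)/(1 − 4/9z).

Boundary: |R(x)|=1, x<0.
x=-1.48: |R|=0.1072
R=−1: 1+5/9x = −1+4/9x ⇒ -1/9x=2 ⇒ x=2/(-1/9)=-18.0000
Confirm numerically:
  x=-15.539: |R|=0.96541 <1
  x=-12.383: |R|=0.90404 <1
  x=-8.729: |R|=0.78889 <1
  x=-18.573: |R|=1.00688 >1
  x=-18.393: |R|=1.00476 >1
  x=-18.205: |R|=1.00251 >1
Stable set (-18.0000, 0).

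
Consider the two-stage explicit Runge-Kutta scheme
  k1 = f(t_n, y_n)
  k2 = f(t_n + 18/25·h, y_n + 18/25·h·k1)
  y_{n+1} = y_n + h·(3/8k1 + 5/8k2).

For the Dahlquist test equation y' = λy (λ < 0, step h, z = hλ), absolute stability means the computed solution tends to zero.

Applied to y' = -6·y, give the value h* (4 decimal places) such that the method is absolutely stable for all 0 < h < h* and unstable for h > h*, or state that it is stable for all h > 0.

Set f=λy, z=hλ:
  k1=λy_n ⇒ h·k1=z·y_n;  k2=λ(1+18/25z)y_n ⇒ h·k2=z(1+18/25z)y_n
  y_{n+1}/y_n = 1 + 3/8z + 5/8z(1+18/25z) = 1 + z + 9/20z²
  so R(z) = 1 + z + 9/20z².

Find x<0 with |R(x)|<1.
x=-1.63: |R|=0.5656
R=1: x+9/20x²=0 ⇒ x=−20/9=-2.2222; min R=1−1/(4·9/20)=0.4444>−1
Confirm numerically:
  x=-2.054: |R|=0.84451 <1
  x=-1.907: |R|=0.72949 <1
  x=-1.357: |R|=0.47165 <1
  x=-1.344: |R|=0.46885 <1
  x=-2.724: |R|=1.61508 >1
  x=-2.454: |R|=1.25595 >1
Interval (-2.2222, 0).

(-2.2222,0); λ=-6 ⇒ h* = (20/9)/6 = 0.3704.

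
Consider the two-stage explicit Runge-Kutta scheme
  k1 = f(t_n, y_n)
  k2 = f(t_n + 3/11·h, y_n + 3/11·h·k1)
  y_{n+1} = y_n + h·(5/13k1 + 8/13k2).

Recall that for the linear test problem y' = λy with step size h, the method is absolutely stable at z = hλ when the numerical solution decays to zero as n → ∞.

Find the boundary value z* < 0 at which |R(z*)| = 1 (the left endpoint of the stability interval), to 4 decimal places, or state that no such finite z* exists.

With y'=λy (z=hλ):
  k1=λy_n ⇒ h·k1=z·y_n;  k2=λ(1+3/11z)y_n ⇒ h·k2=z(1+3/11z)y_n
  y_{n+1}/y_n = 1 + 5/13z + 8/13z(1+3/11z) = 1 + z + 24/143z²
  so R(z) = 1 + z + 24/143z².

Solve |R(x)|<1 on ℝ⁻.
x=-0.61: |R|=0.4525
R=1: x+24/143x²=0 ⇒ x=−143/24=-5.9583; min R=1−1/(4·24/143)=-0.4896>−1
Confirm numerically:
  x=-5.239: |R|=0.36751 <1
  x=-3.599: |R|=0.42510 <1
  x=-2.690: |R|=0.47555 <1
  x=-2.685: |R|=0.47506 <1
  x=-6.445: |R|=1.52642 >1
  x=-6.394: |R|=1.46752 >1
Interval (-5.9583, 0).

left endpoint -5.9583.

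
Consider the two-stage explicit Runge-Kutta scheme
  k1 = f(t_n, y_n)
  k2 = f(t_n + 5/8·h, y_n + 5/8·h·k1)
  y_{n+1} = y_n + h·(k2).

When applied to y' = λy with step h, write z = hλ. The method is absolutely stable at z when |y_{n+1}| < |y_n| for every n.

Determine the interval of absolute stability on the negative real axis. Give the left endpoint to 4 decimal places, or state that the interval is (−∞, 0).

Test eqn y'=λy, z=hλ:
  k1=λy_n ⇒ h·k1=z·y_n;  k2=λ(1+5/8z)y_n ⇒ h·k2=z(1+5/8z)y_n
  y_{n+1}/y_n = 1 + z(1+5/8z) = 1 + z + 5/8z²
  Hence R(z) = 1 + z + 5/8z².

Solve |R(x)|<1 on ℝ⁻.
x=-0.3: |R|=0.7562
R=1: x+5/8x²=0 ⇒ x=−8/5=-1.6000; min R=1−1/(4·5/8)=0.6000>−1
Confirm numerically:
  x=-1.405: |R|=0.82877 <1
  x=-1.067: |R|=0.64456 <1
  x=-1.040: |R|=0.63600 <1
  x=-0.976: |R|=0.61936 <1
  x=-1.967: |R|=1.45118 >1
  x=-1.708: |R|=1.11529 >1
Interval (-1.6000, 0).

z∈(-1.6000,0).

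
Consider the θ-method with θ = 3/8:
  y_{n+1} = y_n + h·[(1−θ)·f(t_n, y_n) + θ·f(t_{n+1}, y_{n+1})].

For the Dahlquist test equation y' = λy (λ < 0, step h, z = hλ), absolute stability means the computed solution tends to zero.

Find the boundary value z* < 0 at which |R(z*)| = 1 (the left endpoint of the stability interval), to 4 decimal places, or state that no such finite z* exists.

With y'=λy (z=hλ):
  y_{n+1} = y_n + z·[5/8·y_n + 3/8·y_{n+1}] ⇒ (1 − 3/8z)y_{n+1} = (1 + 5/8z)y_n
  R(z) = (1 + 5/8z)/(1 − 3/8z).

Boundary: |R(x)|=1, x<0.
x=-1.01: |R|=0.2675
R=−1: 1+5/8x = −1+3/8x ⇒ -1/4x=2 ⇒ x=2/(-1/4)=-8.0000
Confirm numerically:
  x=-6.280: |R|=0.87183 <1
  x=-4.007: |R|=0.60112 <1
  x=-3.960: |R|=0.59356 <1
  x=-8.153: |R|=1.00943 >1
  x=-8.118: |R|=1.00729 >1
Stable set (-8.0000, 0).

z* = -8.0000.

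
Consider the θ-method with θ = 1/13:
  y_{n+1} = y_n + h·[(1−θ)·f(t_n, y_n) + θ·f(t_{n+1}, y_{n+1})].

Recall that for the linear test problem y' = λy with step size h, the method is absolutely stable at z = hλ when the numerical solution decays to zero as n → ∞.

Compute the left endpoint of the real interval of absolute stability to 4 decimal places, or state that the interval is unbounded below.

left endpoint -2.3636.

Set f=λy, z=hλ:
  y_{n+1} = y_n + z·[12/13·y_n + 1/13·y_{n+1}] ⇒ (1 − 1/13z)y_{n+1} = (1 + 12/13z)y_n
  R(z) = (1 + 12/13z)/(1 − 1/13z).

Find x<0 with |R(x)|<1.
x=-0.34: |R|=0.6687
R=−1: 1+12/13x = −1+1/13x ⇒ -11/13x=2 ⇒ x=2/(-11/13)=-2.3636
Confirm numerically:
  x=-1.980: |R|=0.71829 <1
  x=-1.683: |R|=0.49009 <1
  x=-1.662: |R|=0.47361 <1
  x=-0.976: |R|=0.09216 <1
  x=-2.862: |R|=1.34561 >1
  x=-2.599: |R|=1.16597 >1
  x=-2.457: |R|=1.06644 >1
Stable set (-2.3636, 0).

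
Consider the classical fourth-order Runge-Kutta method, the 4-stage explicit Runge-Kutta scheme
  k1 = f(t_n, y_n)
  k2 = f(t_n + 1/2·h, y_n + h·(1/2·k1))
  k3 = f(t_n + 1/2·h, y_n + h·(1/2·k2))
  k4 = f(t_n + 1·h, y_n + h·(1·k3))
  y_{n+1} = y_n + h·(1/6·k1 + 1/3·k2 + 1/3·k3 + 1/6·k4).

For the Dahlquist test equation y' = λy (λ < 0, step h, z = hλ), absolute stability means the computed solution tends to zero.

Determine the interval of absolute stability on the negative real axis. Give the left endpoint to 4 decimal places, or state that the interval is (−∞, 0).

Test eqn y'=λy, z=hλ:
  order 4, 4-stage ⇒ R(z)=1+z+z^2/2+z^3/6+z^4/24
  (e.g. R(-0.63)=0.53334, |R|=0.53334)

Need |R(x)|<1, x<0.
x=-0.63: |R|=0.5333
|R(-2.3)|=0.4832 |R(-2.2)|=0.4214 |R(-0.54)|=0.5831
Bisect:
  x_lo=-3.3079 |R|=2.1195  x_hi=-0.2575 |R|=0.7730
  mid=-1.78273 |R|=0.28290 →hi
  mid=-2.54534 |R|=0.69453 →hi
  mid=-2.92664 |R|=1.23488 →lo
  mid=-2.73599 |R|=0.92818 →hi
  mid=-2.83132 |R|=1.07164 →lo
  mid=-2.78365 |R|=0.99753 →hi
  mid=-2.80749 |R|=1.03398 →lo
  mid=-2.79557 |R|=1.01560 →lo
  mid=-2.78961 |R|=1.00653 →lo
  ...
  [-2.78533,-2.78514] ⇒ x*=-2.7853
Interval (-2.7853, 0).

(-2.7853, 0).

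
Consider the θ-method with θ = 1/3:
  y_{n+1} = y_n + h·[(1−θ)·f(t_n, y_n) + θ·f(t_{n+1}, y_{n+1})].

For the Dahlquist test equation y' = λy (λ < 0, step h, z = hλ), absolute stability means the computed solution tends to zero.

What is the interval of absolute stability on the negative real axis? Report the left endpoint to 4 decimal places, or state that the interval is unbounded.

z∈(-6.0000,0).

Test eqn y'=λy, z=hλ:
  y_{n+1} = y_n + z·[2/3·y_n + 1/3·y_{n+1}] ⇒ (1 − 1/3z)y_{n+1} = (1 + 2/3z)y_n
  Hence R(z) = (1 + 2/3z)/(1 − 1/3z).

Need |R(x)|<1, x<0.
x=-1.39: |R|=0.0501
R=−1: 1+2/3x = −1+1/3x ⇒ -1/3x=2 ⇒ x=2/(-1/3)=-6.0000
Confirm numerically:
  x=-3.898: |R|=0.69527 <1
  x=-3.642: |R|=0.64499 <1
  x=-2.718: |R|=0.42602 <1
  x=-6.593: |R|=1.06182 >1
  x=-6.296: |R|=1.03184 >1
Stable set (-6.0000, 0).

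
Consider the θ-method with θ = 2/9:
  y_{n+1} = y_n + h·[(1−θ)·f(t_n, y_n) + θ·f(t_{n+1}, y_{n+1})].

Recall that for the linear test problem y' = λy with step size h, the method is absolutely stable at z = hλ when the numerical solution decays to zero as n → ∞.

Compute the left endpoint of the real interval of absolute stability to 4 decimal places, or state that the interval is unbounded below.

left endpoint -3.6000.

Set f=λy, z=hλ:
  y_{n+1} = y_n + z·[7/9·y_n + 2/9·y_{n+1}] ⇒ (1 − 2/9z)y_{n+1} = (1 + 7/9z)y_n
  so R(z) = (1 + 7/9z)/(1 − 2/9z).

Need |R(x)|<1, x<0.
x=-1.46: |R|=0.1023
R=−1: 1+7/9x = −1+2/9x ⇒ -5/9x=2 ⇒ x=2/(-5/9)=-3.6000
Confirm numerically:
  x=-3.097: |R|=0.83447 <1
  x=-2.725: |R|=0.69723 <1
  x=-1.602: |R|=0.18142 <1
  x=-4.157: |R|=1.16085 >1
  x=-4.017: |R|=1.12240 >1
Stable set (-3.6000, 0).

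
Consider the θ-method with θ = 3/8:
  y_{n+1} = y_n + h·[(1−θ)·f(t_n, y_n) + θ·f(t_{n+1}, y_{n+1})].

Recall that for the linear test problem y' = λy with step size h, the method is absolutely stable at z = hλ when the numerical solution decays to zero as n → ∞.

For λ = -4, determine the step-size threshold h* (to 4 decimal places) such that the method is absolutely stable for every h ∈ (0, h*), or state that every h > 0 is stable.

Test eqn y'=λy, z=hλ:
  y_{n+1} = y_n + z·[5/8·y_n + 3/8·y_{n+1}] ⇒ (1 − 3/8z)y_{n+1} = (1 + 5/8z)y_n
  Hence R(z) = (1 + 5/8z)/(1 − 3/8z).

Find x<0 with |R(x)|<1.
x=-1.45: |R|=0.0607
R=−1: 1+5/8x = −1+3/8x ⇒ -1/4x=2 ⇒ x=2/(-1/4)=-8.0000
Confirm numerically:
  x=-7.213: |R|=0.94689 <1
  x=-6.969: |R|=0.92867 <1
  x=-5.798: |R|=0.82657 <1
  x=-8.348: |R|=1.02106 >1
  x=-8.180: |R|=1.01106 >1
So |R|<1 on (-8.0000, 0).

(-8.0000,0); λ=-4 ⇒ h* = (8)/4 = 2.0000.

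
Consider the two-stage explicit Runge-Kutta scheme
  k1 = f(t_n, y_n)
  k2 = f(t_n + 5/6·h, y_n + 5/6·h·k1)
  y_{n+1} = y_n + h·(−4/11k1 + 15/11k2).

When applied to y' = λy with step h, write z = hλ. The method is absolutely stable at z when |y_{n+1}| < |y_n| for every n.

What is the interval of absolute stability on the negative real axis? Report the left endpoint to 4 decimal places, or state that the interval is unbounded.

(-0.8800, 0).

Set f=λy, z=hλ:
  k1=λy_n ⇒ h·k1=z·y_n;  k2=λ(1+5/6z)y_n ⇒ h·k2=z(1+5/6z)y_n
  y_{n+1}/y_n = 1 − 4/11z + 15/11z(1+5/6z) = 1 + z + 25/22z²
  ⇒ R(z) = 1 + z + 25/22z².

Solve |R(x)|<1 on ℝ⁻.
x=-1.27: |R|=1.5628
R=1: x+25/22x²=0 ⇒ x=−22/25=-0.8800; min R=1−1/(4·25/22)=0.7800>−1
Confirm numerically:
  x=-0.858: |R|=0.97855 <1
  x=-0.649: |R|=0.82964 <1
  x=-0.473: |R|=0.78124 <1
  x=-0.446: |R|=0.78004 <1
  x=-1.379: |R|=1.78196 >1
  x=-1.135: |R|=1.32889 >1
Interval (-0.8800, 0).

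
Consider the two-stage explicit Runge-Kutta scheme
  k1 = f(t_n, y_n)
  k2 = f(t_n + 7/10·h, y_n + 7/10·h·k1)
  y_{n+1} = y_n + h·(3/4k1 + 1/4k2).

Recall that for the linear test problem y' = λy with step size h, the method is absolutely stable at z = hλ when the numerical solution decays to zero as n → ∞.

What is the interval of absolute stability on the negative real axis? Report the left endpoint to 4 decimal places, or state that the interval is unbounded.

(-5.7143, 0).

On y'=λy, z=hλ:
  k1=λy_n ⇒ h·k1=z·y_n;  k2=λ(1+7/10z)y_n ⇒ h·k2=z(1+7/10z)y_n
  y_{n+1}/y_n = 1 + 3/4z + 1/4z(1+7/10z) = 1 + z + 7/40z²
  ⇒ R(z) = 1 + z + 7/40z².

Boundary: |R(x)|=1, x<0.
x=-0.76: |R|=0.3411
R=1: x+7/40x²=0 ⇒ x=−40/7=-5.7143; min R=1−1/(4·7/40)=-0.4286>−1
Confirm numerically:
  x=-5.675: |R|=0.96098 <1
  x=-4.427: |R|=0.00271 <1
  x=-3.424: |R|=0.37234 <1
  x=-2.992: |R|=0.42539 <1
  x=-6.228: |R|=1.55990 >1
  x=-5.989: |R|=1.28792 >1
So |R|<1 on (-5.7143, 0).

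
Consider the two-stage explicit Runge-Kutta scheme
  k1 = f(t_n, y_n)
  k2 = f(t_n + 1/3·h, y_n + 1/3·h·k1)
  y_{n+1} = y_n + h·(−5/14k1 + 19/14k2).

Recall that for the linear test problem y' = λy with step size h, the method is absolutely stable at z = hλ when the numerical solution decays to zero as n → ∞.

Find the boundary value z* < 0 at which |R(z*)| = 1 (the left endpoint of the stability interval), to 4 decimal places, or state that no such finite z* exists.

z* = -2.2105.

On y'=λy, z=hλ:
  k1=λy_n ⇒ h·k1=z·y_n;  k2=λ(1+1/3z)y_n ⇒ h·k2=z(1+1/3z)y_n
  y_{n+1}/y_n = 1 − 5/14z + 19/14z(1+1/3z) = 1 + z + 19/42z²
  so R(z) = 1 + z + 19/42z².

Boundary: |R(x)|=1, x<0.
x=-1.15: |R|=0.4483
R=1: x+19/42x²=0 ⇒ x=−42/19=-2.2105; min R=1−1/(4·19/42)=0.4474>−1
Confirm numerically:
  x=-2.184: |R|=0.97379 <1
  x=-1.981: |R|=0.79431 <1
  x=-1.080: |R|=0.44766 <1
  x=-1.016: |R|=0.45097 <1
  x=-2.535: |R|=1.37210 >1
  x=-2.456: |R|=1.27273 >1
  x=-2.318: |R|=1.11270 >1
So |R|<1 on (-2.2105, 0).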